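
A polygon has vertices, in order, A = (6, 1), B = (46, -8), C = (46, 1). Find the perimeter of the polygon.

90

|AB| = √((40)² + (-9)²) = √1681 = 41
|BC| = √((0)² + (9)²) = √81 = 9
|CA| = √((-40)² + (0)²) = √1600 = 40
Perimeter = 41 + 9 + 40 = 90.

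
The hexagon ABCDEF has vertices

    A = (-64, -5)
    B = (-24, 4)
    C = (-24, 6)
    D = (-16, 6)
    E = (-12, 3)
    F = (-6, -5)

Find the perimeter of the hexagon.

|AB| = √((40)² + (9)²) = √1681 = 41
|BC| = √((0)² + (2)²) = √4 = 2
|CD| = √((8)² + (0)²) = √64 = 8
|DE| = √((4)² + (-3)²) = √25 = 5
|EF| = √((6)² + (-8)²) = √100 = 10
|FA| = √((-58)² + (0)²) = √3364 = 58
Perimeter = 41 + 2 + 8 + 5 + 10 + 58 = 124.

124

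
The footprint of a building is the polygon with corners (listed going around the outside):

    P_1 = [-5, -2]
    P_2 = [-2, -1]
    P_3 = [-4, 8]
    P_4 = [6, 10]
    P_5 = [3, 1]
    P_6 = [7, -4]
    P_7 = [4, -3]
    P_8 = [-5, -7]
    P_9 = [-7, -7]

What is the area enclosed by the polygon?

Cross-terms: 1, -20, -88, -24, -19, -5, -43, -14, -21  ⇒  Σ = -233
Area = |Σ|/2 = 116.5.

116.5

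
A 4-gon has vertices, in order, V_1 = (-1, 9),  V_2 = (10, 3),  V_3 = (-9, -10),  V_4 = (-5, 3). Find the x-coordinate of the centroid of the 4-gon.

-28/57

Apply the surveyor's formula. First the cross-terms c_i = x_i·y_{i+1} − x_{i+1}·y_i:
  -93, -73, -77, -42  ⇒  2A = -285, A = -142.5.
Then Σ (x_i + x_{i+1})·c_i = 420, so x̄ = 420 / (6·(-142.5)) = -28/57.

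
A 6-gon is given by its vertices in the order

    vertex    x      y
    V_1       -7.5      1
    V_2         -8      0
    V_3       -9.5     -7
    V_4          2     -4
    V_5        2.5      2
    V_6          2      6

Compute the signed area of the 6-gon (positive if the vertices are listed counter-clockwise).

94

Apply the surveyor's formula: 2A = Σ (x_i·y_{i+1} − x_{i+1}·y_i), indices taken mod 6.
Cross-terms: 8, 56, 52, 14, 11, 47  ⇒  Σ = 188
Signed area = Σ/2 = 94 (positive ⇒ counter-clockwise traversal).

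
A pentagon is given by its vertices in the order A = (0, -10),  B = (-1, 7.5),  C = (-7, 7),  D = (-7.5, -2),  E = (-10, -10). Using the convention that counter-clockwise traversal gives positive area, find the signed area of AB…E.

Cross-terms: -10, 45.5, 66.5, 55, 100  ⇒  Σ = 257
Signed area = Σ/2 = 128.5 (positive ⇒ counter-clockwise traversal).

128.5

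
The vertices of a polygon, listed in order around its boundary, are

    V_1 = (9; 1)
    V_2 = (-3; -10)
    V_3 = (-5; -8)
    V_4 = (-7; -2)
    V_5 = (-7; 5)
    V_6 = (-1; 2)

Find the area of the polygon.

V_1→V_2: (9)(-10) − (-3)(1) = -87
V_2→V_3: (-3)(-8) − (-5)(-10) = -26
V_3→V_4: (-5)(-2) − (-7)(-8) = -46
V_4→V_5: (-7)(5) − (-7)(-2) = -49
V_5→V_6: (-7)(2) − (-1)(5) = -9
V_6→V_1: (-1)(1) − (9)(2) = -19
Σ = -236
Area = |Σ|/2 = 118.

118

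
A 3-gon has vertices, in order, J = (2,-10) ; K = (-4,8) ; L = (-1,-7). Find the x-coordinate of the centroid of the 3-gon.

-1

Apply Gauss's area formula. First the cross-terms c_i = x_i·y_{i+1} − x_{i+1}·y_i:
  -24, 36, 24  ⇒  2A = 36, A = 18.
Then Σ (x_i + x_{i+1})·c_i = -108, so x̄ = -108 / (6·18) = -1.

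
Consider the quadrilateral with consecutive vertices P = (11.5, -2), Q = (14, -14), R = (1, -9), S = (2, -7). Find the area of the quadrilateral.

Apply the shoelace (surveyor's) formula: 2A = Σ (x_i·y_{i+1} − x_{i+1}·y_i), indices taken mod 4.
Cross-terms: -133, -112, 11, 76.5  ⇒  Σ = -157.5
Area = |Σ|/2 = 78.75.

78.75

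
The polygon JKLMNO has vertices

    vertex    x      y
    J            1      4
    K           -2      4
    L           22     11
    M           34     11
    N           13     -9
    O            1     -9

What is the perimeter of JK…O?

|JK| = √((-3)² + (0)²) = √9 = 3
|KL| = √((24)² + (7)²) = √625 = 25
|LM| = √((12)² + (0)²) = √144 = 12
|MN| = √((-21)² + (-20)²) = √841 = 29
|NO| = √((-12)² + (0)²) = √144 = 12
|OJ| = √((0)² + (13)²) = √169 = 13
Perimeter = 3 + 25 + 12 + 29 + 12 + 13 = 94.

94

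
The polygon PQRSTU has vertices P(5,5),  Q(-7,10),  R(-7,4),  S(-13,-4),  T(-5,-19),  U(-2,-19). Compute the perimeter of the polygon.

|PQ| = √((-12)² + (5)²) = √169 = 13
|QR| = √((0)² + (-6)²) = √36 = 6
|RS| = √((-6)² + (-8)²) = √100 = 10
|ST| = √((8)² + (-15)²) = √289 = 17
|TU| = √((3)² + (0)²) = √9 = 3
|UP| = √((7)² + (24)²) = √625 = 25
Perimeter = 13 + 6 + 10 + 17 + 3 + 25 = 74.

74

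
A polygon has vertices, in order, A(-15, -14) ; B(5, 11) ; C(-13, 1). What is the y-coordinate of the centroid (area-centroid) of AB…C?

Apply the shoelace formula. First the cross-terms c_i = x_i·y_{i+1} − x_{i+1}·y_i:
  -95, 148, 197  ⇒  2A = 250, A = 125.
Then Σ (y_i + y_{i+1})·c_i = -500, so ȳ = -500 / (6·125) = -2/3.

-2/3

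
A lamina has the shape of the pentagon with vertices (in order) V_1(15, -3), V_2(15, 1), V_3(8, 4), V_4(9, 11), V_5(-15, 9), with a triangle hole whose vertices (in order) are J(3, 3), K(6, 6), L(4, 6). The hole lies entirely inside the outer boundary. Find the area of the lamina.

Outer boundary:
Apply the surveyor's formula: 2A = Σ (x_i·y_{i+1} − x_{i+1}·y_i), indices taken mod 5.
Cross-terms: 60, 52, 52, 246, -90  ⇒  Σ = 320
Area = |Σ|/2 = 160.
Hole:
Cross-terms: 0, 12, -6  ⇒  Σ = 6
Area = |Σ|/2 = 3.
Net area = 160 − 3 = 157.

157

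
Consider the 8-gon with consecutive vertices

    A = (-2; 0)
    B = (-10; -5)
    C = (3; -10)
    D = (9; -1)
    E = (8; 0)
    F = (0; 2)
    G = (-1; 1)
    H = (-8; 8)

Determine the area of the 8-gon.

127

Apply the surveyor's formula: 2A = Σ (x_i·y_{i+1} − x_{i+1}·y_i), indices taken mod 8.
Σ = (10) + (115) + (87) + (8) + (16) + (2) + (0) + (16) = 254
Area = |Σ|/2 = 127.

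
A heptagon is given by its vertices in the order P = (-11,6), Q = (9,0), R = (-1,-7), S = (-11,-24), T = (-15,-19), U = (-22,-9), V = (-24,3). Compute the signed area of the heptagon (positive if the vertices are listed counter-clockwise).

Apply Gauss's area formula: 2A = Σ (x_i·y_{i+1} − x_{i+1}·y_i), indices taken mod 7.
Σ = (-54) + (-63) + (-53) + (-151) + (-283) + (-282) + (-111) = -997
Signed area = Σ/2 = -498.5 (negative ⇒ clockwise traversal).

-498.5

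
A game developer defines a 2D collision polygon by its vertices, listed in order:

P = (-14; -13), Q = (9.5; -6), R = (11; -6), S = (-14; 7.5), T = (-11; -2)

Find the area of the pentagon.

Apply Gauss's area formula: 2A = Σ (x_i·y_{i+1} − x_{i+1}·y_i), indices taken mod 5.
Σ = (207.5) + (9) + (-1.5) + (110.5) + (115) = 440.5
Area = |Σ|/2 = 220.25.

220.25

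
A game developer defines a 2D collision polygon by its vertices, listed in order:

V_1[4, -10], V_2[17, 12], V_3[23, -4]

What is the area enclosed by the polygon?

V_1→V_2: (4)(12) − (17)(-10) = 218
V_2→V_3: (17)(-4) − (23)(12) = -344
V_3→V_1: (23)(-10) − (4)(-4) = -214
Σ = -340
Area = |Σ|/2 = 170.

170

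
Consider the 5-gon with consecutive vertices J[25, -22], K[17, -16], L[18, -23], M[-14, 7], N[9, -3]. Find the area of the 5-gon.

234.5

Σ = (-26) + (-103) + (-196) + (-21) + (-123) = -469
Area = |Σ|/2 = 234.5.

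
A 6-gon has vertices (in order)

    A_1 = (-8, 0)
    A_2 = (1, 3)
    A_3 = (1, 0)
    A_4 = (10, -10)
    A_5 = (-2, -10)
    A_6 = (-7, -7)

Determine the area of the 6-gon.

134.5

Apply the surveyor's formula: 2A = Σ (x_i·y_{i+1} − x_{i+1}·y_i), indices taken mod 6.
Cross-terms: -24, -3, -10, -120, -56, -56  ⇒  Σ = -269
Area = |Σ|/2 = 134.5.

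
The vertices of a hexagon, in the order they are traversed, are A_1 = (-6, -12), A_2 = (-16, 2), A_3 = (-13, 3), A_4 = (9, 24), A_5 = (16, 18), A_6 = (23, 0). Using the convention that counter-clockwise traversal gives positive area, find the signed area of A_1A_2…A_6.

Σ = (-204) + (-22) + (-339) + (-222) + (-414) + (-276) = -1477
Signed area = Σ/2 = -738.5 (negative ⇒ clockwise traversal).

-738.5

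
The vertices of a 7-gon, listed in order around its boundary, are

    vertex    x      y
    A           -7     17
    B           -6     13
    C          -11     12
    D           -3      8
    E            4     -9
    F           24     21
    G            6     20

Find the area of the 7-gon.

460.5

Σ = (11) + (71) + (-52) + (-5) + (300) + (354) + (242) = 921
Area = |Σ|/2 = 460.5.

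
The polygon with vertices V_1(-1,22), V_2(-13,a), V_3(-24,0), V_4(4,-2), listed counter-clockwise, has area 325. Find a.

The doubled signed area Σ (x_i y_{i+1} − x_{i+1} y_i) is linear in a.
With a=0 it equals 420; the coefficient of a is 23 (from the two edges through V_2).
So 23·a + 420 = 2·325 = 650 ⇒ a = 10.

10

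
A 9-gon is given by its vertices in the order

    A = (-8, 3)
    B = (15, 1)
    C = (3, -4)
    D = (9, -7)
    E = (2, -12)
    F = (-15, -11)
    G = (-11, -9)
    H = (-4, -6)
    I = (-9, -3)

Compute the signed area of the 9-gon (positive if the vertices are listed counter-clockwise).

Apply the shoelace (surveyor's) formula: 2A = Σ (x_i·y_{i+1} − x_{i+1}·y_i), indices taken mod 9.
Cross-terms: -53, -63, 15, -94, -202, 14, 30, -42, -51  ⇒  Σ = -446
Signed area = Σ/2 = -223 (negative ⇒ clockwise traversal).

-223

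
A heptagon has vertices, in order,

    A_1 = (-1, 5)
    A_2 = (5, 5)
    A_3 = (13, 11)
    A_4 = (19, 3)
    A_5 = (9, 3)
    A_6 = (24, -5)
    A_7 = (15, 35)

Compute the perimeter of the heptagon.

128

|A_1A_2| = √((6)² + (0)²) = √36 = 6
|A_2A_3| = √((8)² + (6)²) = √100 = 10
|A_3A_4| = √((6)² + (-8)²) = √100 = 10
|A_4A_5| = √((-10)² + (0)²) = √100 = 10
|A_5A_6| = √((15)² + (-8)²) = √289 = 17
|A_6A_7| = √((-9)² + (40)²) = √1681 = 41
|A_7A_1| = √((-16)² + (-30)²) = √1156 = 34
Perimeter = 6 + 10 + 10 + 10 + 17 + 41 + 34 = 128.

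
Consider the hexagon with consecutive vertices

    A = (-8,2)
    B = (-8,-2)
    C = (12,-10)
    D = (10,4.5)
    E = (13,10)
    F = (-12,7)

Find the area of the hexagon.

287.25

Apply the shoelace (surveyor's) formula: 2A = Σ (x_i·y_{i+1} − x_{i+1}·y_i), indices taken mod 6.
A→B: (-8)(-2) − (-8)(2) = 32
B→C: (-8)(-10) − (12)(-2) = 104
C→D: (12)(4.5) − (10)(-10) = 154
D→E: (10)(10) − (13)(4.5) = 41.5
E→F: (13)(7) − (-12)(10) = 211
F→A: (-12)(2) − (-8)(7) = 32
Σ = 574.5
Area = |Σ|/2 = 287.25.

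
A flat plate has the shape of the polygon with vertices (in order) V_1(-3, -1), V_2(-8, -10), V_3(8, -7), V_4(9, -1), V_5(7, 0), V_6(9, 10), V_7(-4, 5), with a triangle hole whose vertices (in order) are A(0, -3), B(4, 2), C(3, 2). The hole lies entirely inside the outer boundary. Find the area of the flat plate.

194.5

Outer boundary:
Apply Gauss's area formula: 2A = Σ (x_i·y_{i+1} − x_{i+1}·y_i), indices taken mod 7.
Σ = (22) + (136) + (55) + (7) + (70) + (85) + (19) = 394
Area = |Σ|/2 = 197.
Hole:
Cross-terms: 12, 2, -9  ⇒  Σ = 5
Area = |Σ|/2 = 2.5.
Net area = 197 − 2.5 = 194.5.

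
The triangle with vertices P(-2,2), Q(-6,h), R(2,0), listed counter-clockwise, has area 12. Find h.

-2

Write out the shoelace sum; only the two edges meeting at Q involve h:
2·Area = [((-2)·h − (-6)·2) + ((-6)·0 − 2·h)] + 4
       = -4·h + 16 = 24
⇒ h = -2.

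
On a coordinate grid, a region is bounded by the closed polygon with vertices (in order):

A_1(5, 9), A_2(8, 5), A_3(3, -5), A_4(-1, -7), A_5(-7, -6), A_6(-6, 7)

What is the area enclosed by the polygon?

172.5

A_1→A_2: (5)(5) − (8)(9) = -47
A_2→A_3: (8)(-5) − (3)(5) = -55
A_3→A_4: (3)(-7) − (-1)(-5) = -26
A_4→A_5: (-1)(-6) − (-7)(-7) = -43
A_5→A_6: (-7)(7) − (-6)(-6) = -85
A_6→A_1: (-6)(9) − (5)(7) = -89
Σ = -345
Area = |Σ|/2 = 172.5.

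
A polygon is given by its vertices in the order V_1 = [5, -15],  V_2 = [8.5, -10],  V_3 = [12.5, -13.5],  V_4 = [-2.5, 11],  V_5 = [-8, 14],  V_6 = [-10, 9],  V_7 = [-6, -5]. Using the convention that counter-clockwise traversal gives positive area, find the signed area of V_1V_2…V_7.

Apply the shoelace (surveyor's) formula: 2A = Σ (x_i·y_{i+1} − x_{i+1}·y_i), indices taken mod 7.
Cross-terms: 77.5, 10.25, 103.75, 53, 68, 104, 115  ⇒  Σ = 531.5
Signed area = Σ/2 = 265.75 (positive ⇒ counter-clockwise traversal).

265.75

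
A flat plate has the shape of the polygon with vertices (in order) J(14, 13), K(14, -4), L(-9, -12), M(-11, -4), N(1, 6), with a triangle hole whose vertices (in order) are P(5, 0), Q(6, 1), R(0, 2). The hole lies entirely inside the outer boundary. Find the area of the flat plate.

Outer boundary:
Apply the shoelace (surveyor's) formula: 2A = Σ (x_i·y_{i+1} − x_{i+1}·y_i), indices taken mod 5.
Σ = (-238) + (-204) + (-96) + (-62) + (-71) = -671
Area = |Σ|/2 = 335.5.
Hole:
Cross-terms: 5, 12, -10  ⇒  Σ = 7
Area = |Σ|/2 = 3.5.
Net area = 335.5 − 3.5 = 332.

332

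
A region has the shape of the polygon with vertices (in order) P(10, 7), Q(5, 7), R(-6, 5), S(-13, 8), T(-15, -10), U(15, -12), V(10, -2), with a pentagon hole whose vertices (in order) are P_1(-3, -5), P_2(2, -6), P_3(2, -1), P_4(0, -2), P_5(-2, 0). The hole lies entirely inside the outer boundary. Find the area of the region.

419.5

Outer boundary:
Apply the surveyor's formula: 2A = Σ (x_i·y_{i+1} − x_{i+1}·y_i), indices taken mod 7.
P→Q: (10)(7) − (5)(7) = 35
Q→R: (5)(5) − (-6)(7) = 67
R→S: (-6)(8) − (-13)(5) = 17
S→T: (-13)(-10) − (-15)(8) = 250
T→U: (-15)(-12) − (15)(-10) = 330
U→V: (15)(-2) − (10)(-12) = 90
V→P: (10)(7) − (10)(-2) = 90
Σ = 879
Area = |Σ|/2 = 439.5.
Hole:
Apply Gauss's area formula: 2A = Σ (x_i·y_{i+1} − x_{i+1}·y_i), indices taken mod 5.
Cross-terms: 28, 10, -4, -4, 10  ⇒  Σ = 40
Area = |Σ|/2 = 20.
Net area = 439.5 − 20 = 419.5.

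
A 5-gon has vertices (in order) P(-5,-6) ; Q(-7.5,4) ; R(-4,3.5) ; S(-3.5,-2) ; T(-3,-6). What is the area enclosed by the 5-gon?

26

Σ = (-65) + (-10.25) + (20.25) + (15) + (-12) = -52
Area = |Σ|/2 = 26.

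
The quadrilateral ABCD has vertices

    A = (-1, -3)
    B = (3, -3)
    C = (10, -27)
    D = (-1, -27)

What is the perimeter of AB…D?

|AB| = √((4)² + (0)²) = √16 = 4
|BC| = √((7)² + (-24)²) = √625 = 25
|CD| = √((-11)² + (0)²) = √121 = 11
|DA| = √((0)² + (24)²) = √576 = 24
Perimeter = 4 + 25 + 11 + 24 = 64.

64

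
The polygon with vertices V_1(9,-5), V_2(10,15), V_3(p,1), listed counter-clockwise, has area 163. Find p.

-7

The doubled signed area Σ (x_i y_{i+1} − x_{i+1} y_i) is linear in p.
With p=0 it equals 186; the coefficient of p is -20 (from the two edges through V_3).
So -20·p + 186 = 2·163 = 326 ⇒ p = -7.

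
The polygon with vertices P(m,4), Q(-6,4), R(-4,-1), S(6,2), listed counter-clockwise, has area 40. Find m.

6

Write out the shoelace sum; only the two edges meeting at P involve m:
2·Area = [(6·4 − m·2) + (m·4 − (-6)·4)] + 20
       = 2·m + 68 = 80
⇒ m = 6.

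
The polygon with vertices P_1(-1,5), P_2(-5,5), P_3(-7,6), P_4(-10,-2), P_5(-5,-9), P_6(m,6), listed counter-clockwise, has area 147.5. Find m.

Write out the shoelace sum; only the two edges meeting at P_6 involve m:
2·Area = [((-5)·6 − m·(-9)) + (m·5 − (-1)·6)] + 179
       = 14·m + 155 = 295
⇒ m = 10.

10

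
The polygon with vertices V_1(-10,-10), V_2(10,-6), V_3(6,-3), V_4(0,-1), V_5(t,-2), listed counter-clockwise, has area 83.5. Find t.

Write out the shoelace sum; only the two edges meeting at V_5 involve t:
2·Area = [(0·(-2) − t·(-1)) + (t·(-10) − (-10)·(-2))] + 160
       = -9·t + 140 = 167
⇒ t = -3.

-3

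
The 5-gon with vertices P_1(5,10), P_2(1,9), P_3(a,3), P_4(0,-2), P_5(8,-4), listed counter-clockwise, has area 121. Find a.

Write out the shoelace sum; only the two edges meeting at P_3 involve a:
2·Area = [(1·3 − a·9) + (a·(-2) − 0·3)] + 151
       = -11·a + 154 = 242
⇒ a = -8.

-8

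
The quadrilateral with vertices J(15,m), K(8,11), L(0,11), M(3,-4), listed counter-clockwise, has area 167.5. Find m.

-11

Write out the shoelace sum; only the two edges meeting at J involve m:
2·Area = [(3·m − 15·(-4)) + (15·11 − 8·m)] + 55
       = -5·m + 280 = 335
⇒ m = -11.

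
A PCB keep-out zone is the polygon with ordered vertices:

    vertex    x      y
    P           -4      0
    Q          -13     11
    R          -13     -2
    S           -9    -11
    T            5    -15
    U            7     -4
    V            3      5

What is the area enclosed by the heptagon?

Σ = (-44) + (169) + (125) + (190) + (85) + (47) + (20) = 592
Area = |Σ|/2 = 296.

296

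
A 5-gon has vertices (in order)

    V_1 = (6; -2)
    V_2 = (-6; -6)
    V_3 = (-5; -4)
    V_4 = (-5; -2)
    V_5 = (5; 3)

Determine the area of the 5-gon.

48.5

Apply the surveyor's formula: 2A = Σ (x_i·y_{i+1} − x_{i+1}·y_i), indices taken mod 5.
Cross-terms: -48, -6, -10, -5, -28  ⇒  Σ = -97
Area = |Σ|/2 = 48.5.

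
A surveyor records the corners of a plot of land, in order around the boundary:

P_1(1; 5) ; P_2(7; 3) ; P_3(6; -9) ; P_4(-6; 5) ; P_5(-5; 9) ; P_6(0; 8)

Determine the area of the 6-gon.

Apply Gauss's area formula: 2A = Σ (x_i·y_{i+1} − x_{i+1}·y_i), indices taken mod 6.
Σ = (-32) + (-81) + (-24) + (-29) + (-40) + (-8) = -214
Area = |Σ|/2 = 107.

107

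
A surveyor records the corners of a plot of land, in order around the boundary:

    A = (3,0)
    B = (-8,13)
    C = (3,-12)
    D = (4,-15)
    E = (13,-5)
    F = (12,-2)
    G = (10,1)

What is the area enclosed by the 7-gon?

Apply the surveyor's formula: 2A = Σ (x_i·y_{i+1} − x_{i+1}·y_i), indices taken mod 7.
Σ = (39) + (57) + (3) + (175) + (34) + (32) + (-3) = 337
Area = |Σ|/2 = 168.5.

168.5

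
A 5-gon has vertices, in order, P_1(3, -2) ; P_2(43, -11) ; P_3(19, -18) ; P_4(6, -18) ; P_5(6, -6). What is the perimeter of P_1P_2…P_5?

|P_1P_2| = √((40)² + (-9)²) = √1681 = 41
|P_2P_3| = √((-24)² + (-7)²) = √625 = 25
|P_3P_4| = √((-13)² + (0)²) = √169 = 13
|P_4P_5| = √((0)² + (12)²) = √144 = 12
|P_5P_1| = √((-3)² + (4)²) = √25 = 5
Perimeter = 41 + 25 + 13 + 12 + 5 = 96.

96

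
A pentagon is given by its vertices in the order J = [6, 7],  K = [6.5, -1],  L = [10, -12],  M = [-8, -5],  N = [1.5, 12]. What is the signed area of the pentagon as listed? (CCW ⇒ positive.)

-207.75

Apply Gauss's area formula: 2A = Σ (x_i·y_{i+1} − x_{i+1}·y_i), indices taken mod 5.
Cross-terms: -51.5, -68, -146, -88.5, -61.5  ⇒  Σ = -415.5
Signed area = Σ/2 = -207.75 (negative ⇒ clockwise traversal).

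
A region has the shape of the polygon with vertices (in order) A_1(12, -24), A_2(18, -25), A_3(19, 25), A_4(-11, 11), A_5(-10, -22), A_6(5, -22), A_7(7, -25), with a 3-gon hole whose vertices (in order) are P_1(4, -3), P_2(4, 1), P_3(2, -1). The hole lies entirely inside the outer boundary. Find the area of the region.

1188

Outer boundary:
Apply Gauss's area formula: 2A = Σ (x_i·y_{i+1} − x_{i+1}·y_i), indices taken mod 7.
Cross-terms: 132, 925, 484, 352, 330, 29, 132  ⇒  Σ = 2384
Area = |Σ|/2 = 1192.
Hole:
Apply the shoelace (surveyor's) formula: 2A = Σ (x_i·y_{i+1} − x_{i+1}·y_i), indices taken mod 3.
Σ = (16) + (-6) + (-2) = 8
Area = |Σ|/2 = 4.
Net area = 1192 − 4 = 1188.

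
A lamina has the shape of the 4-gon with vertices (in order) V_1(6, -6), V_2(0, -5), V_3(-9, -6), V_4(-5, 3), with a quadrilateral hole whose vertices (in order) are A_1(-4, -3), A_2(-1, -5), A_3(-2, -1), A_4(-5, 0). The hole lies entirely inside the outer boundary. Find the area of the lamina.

51

Outer boundary:
Cross-terms: -30, -45, -57, 12  ⇒  Σ = -120
Area = |Σ|/2 = 60.
Hole:
Apply the surveyor's formula: 2A = Σ (x_i·y_{i+1} − x_{i+1}·y_i), indices taken mod 4.
Cross-terms: 17, -9, -5, 15  ⇒  Σ = 18
Area = |Σ|/2 = 9.
Net area = 60 − 9 = 51.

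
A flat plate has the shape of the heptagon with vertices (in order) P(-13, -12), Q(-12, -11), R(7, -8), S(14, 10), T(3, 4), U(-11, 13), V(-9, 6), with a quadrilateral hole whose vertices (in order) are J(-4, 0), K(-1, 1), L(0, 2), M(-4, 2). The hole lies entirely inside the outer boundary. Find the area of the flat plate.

345

Outer boundary:
Apply the surveyor's formula: 2A = Σ (x_i·y_{i+1} − x_{i+1}·y_i), indices taken mod 7.
P→Q: (-13)(-11) − (-12)(-12) = -1
Q→R: (-12)(-8) − (7)(-11) = 173
R→S: (7)(10) − (14)(-8) = 182
S→T: (14)(4) − (3)(10) = 26
T→U: (3)(13) − (-11)(4) = 83
U→V: (-11)(6) − (-9)(13) = 51
V→P: (-9)(-12) − (-13)(6) = 186
Σ = 700
Area = |Σ|/2 = 350.
Hole:
Apply the shoelace (surveyor's) formula: 2A = Σ (x_i·y_{i+1} − x_{i+1}·y_i), indices taken mod 4.
Cross-terms: -4, -2, 8, 8  ⇒  Σ = 10
Area = |Σ|/2 = 5.
Net area = 350 − 5 = 345.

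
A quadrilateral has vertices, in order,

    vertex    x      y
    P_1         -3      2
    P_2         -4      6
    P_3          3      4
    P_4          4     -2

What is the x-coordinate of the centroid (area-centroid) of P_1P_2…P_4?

0.25

Apply the surveyor's formula. First the cross-terms c_i = x_i·y_{i+1} − x_{i+1}·y_i:
  -10, -34, -22, 2  ⇒  2A = -64, A = -32.
Then Σ (x_i + x_{i+1})·c_i = -48, so x̄ = -48 / (6·(-32)) = 0.25.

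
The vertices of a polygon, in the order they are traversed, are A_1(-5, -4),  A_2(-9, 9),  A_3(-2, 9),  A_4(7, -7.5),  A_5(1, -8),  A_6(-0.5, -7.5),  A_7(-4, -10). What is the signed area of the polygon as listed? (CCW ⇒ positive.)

-155.5

Apply the shoelace (surveyor's) formula: 2A = Σ (x_i·y_{i+1} − x_{i+1}·y_i), indices taken mod 7.
Σ = (-81) + (-63) + (-48) + (-48.5) + (-11.5) + (-25) + (-34) = -311
Signed area = Σ/2 = -155.5 (negative ⇒ clockwise traversal).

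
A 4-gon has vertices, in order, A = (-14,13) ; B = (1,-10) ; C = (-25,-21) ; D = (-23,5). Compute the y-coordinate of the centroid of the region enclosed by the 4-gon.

-44/9

Apply Gauss's area formula. First the cross-terms c_i = x_i·y_{i+1} − x_{i+1}·y_i:
  127, -271, -608, -229  ⇒  2A = -981, A = -490.5.
Then Σ (y_i + y_{i+1})·c_i = 14388, so ȳ = 14388 / (6·(-490.5)) = -44/9.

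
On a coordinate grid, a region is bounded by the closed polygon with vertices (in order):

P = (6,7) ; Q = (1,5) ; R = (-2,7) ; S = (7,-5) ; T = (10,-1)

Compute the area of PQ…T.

60

Σ = (23) + (17) + (-39) + (43) + (76) = 120
Area = |Σ|/2 = 60.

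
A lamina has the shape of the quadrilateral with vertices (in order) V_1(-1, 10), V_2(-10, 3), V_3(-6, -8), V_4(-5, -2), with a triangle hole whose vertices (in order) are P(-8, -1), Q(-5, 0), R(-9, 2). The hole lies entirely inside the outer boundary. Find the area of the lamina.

Outer boundary:
Apply the shoelace (surveyor's) formula: 2A = Σ (x_i·y_{i+1} − x_{i+1}·y_i), indices taken mod 4.
V_1→V_2: (-1)(3) − (-10)(10) = 97
V_2→V_3: (-10)(-8) − (-6)(3) = 98
V_3→V_4: (-6)(-2) − (-5)(-8) = -28
V_4→V_1: (-5)(10) − (-1)(-2) = -52
Σ = 115
Area = |Σ|/2 = 57.5.
Hole:
Apply Gauss's area formula: 2A = Σ (x_i·y_{i+1} − x_{i+1}·y_i), indices taken mod 3.
Σ = (-5) + (-10) + (25) = 10
Area = |Σ|/2 = 5.
Net area = 57.5 − 5 = 52.5.

52.5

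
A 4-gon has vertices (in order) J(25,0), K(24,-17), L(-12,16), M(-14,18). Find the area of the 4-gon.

Apply the shoelace (surveyor's) formula: 2A = Σ (x_i·y_{i+1} − x_{i+1}·y_i), indices taken mod 4.
Σ = (-425) + (180) + (8) + (-450) = -687
Area = |Σ|/2 = 343.5.

343.5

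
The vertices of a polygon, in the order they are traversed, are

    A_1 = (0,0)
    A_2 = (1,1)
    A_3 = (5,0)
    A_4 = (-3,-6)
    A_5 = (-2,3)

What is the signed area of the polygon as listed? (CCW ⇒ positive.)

-28

Apply Gauss's area formula: 2A = Σ (x_i·y_{i+1} − x_{i+1}·y_i), indices taken mod 5.
A_1→A_2: (0)(1) − (1)(0) = 0
A_2→A_3: (1)(0) − (5)(1) = -5
A_3→A_4: (5)(-6) − (-3)(0) = -30
A_4→A_5: (-3)(3) − (-2)(-6) = -21
A_5→A_1: (-2)(0) − (0)(3) = 0
Σ = -56
Signed area = Σ/2 = -28 (negative ⇒ clockwise traversal).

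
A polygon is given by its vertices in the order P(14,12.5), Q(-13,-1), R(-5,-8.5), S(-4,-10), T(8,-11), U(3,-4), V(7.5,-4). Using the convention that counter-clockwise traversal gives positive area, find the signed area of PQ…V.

281.375

Apply the shoelace formula: 2A = Σ (x_i·y_{i+1} − x_{i+1}·y_i), indices taken mod 7.
P→Q: (14)(-1) − (-13)(12.5) = 148.5
Q→R: (-13)(-8.5) − (-5)(-1) = 105.5
R→S: (-5)(-10) − (-4)(-8.5) = 16
S→T: (-4)(-11) − (8)(-10) = 124
T→U: (8)(-4) − (3)(-11) = 1
U→V: (3)(-4) − (7.5)(-4) = 18
V→P: (7.5)(12.5) − (14)(-4) = 149.75
Σ = 562.75
Signed area = Σ/2 = 281.375 (positive ⇒ counter-clockwise traversal).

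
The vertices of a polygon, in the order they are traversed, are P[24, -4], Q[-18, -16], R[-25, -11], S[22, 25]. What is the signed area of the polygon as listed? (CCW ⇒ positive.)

-864.5

Cross-terms: -456, -202, -383, -688  ⇒  Σ = -1729
Signed area = Σ/2 = -864.5 (negative ⇒ clockwise traversal).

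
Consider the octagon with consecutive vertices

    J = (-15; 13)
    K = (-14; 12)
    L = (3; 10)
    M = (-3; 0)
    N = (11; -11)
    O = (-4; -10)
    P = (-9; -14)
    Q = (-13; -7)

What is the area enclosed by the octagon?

Apply the surveyor's formula: 2A = Σ (x_i·y_{i+1} − x_{i+1}·y_i), indices taken mod 8.
Σ = (2) + (-176) + (30) + (33) + (-154) + (-34) + (-119) + (-274) = -692
Area = |Σ|/2 = 346.

346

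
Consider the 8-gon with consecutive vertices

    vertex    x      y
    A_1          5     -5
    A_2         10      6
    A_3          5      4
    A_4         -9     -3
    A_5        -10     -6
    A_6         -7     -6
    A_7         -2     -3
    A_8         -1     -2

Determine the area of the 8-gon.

Σ = (80) + (10) + (21) + (24) + (18) + (9) + (1) + (15) = 178
Area = |Σ|/2 = 89.

89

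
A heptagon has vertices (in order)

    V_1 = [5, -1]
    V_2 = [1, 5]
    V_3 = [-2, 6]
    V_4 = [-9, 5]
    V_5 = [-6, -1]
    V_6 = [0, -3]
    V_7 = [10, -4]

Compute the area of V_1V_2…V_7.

Apply the shoelace formula: 2A = Σ (x_i·y_{i+1} − x_{i+1}·y_i), indices taken mod 7.
Cross-terms: 26, 16, 44, 39, 18, 30, 10  ⇒  Σ = 183
Area = |Σ|/2 = 91.5.

91.5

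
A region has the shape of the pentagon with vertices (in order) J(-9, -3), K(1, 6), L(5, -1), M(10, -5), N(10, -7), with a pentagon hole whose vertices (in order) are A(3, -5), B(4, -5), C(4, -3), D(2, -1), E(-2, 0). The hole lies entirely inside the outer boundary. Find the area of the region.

93.5

Outer boundary:
Σ = (-51) + (-31) + (-15) + (-20) + (-93) = -210
Area = |Σ|/2 = 105.
Hole:
A→B: (3)(-5) − (4)(-5) = 5
B→C: (4)(-3) − (4)(-5) = 8
C→D: (4)(-1) − (2)(-3) = 2
D→E: (2)(0) − (-2)(-1) = -2
E→A: (-2)(-5) − (3)(0) = 10
Σ = 23
Area = |Σ|/2 = 11.5.
Net area = 105 − 11.5 = 93.5.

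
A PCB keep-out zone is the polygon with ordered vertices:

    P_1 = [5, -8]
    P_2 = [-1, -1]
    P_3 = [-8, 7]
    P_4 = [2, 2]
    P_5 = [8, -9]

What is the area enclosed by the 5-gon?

55.5

Apply the shoelace formula: 2A = Σ (x_i·y_{i+1} − x_{i+1}·y_i), indices taken mod 5.
Σ = (-13) + (-15) + (-30) + (-34) + (-19) = -111
Area = |Σ|/2 = 55.5.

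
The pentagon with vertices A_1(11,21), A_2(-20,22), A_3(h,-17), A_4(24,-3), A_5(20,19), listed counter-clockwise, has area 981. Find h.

7

The doubled signed area Σ (x_i y_{i+1} − x_{i+1} y_i) is linear in h.
With h=0 it equals 2137; the coefficient of h is -25 (from the two edges through A_3).
So -25·h + 2137 = 2·981 = 1962 ⇒ h = 7.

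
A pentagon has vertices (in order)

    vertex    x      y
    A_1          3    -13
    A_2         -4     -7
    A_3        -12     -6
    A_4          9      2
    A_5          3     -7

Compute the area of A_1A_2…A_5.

95

Apply Gauss's area formula: 2A = Σ (x_i·y_{i+1} − x_{i+1}·y_i), indices taken mod 5.
A_1→A_2: (3)(-7) − (-4)(-13) = -73
A_2→A_3: (-4)(-6) − (-12)(-7) = -60
A_3→A_4: (-12)(2) − (9)(-6) = 30
A_4→A_5: (9)(-7) − (3)(2) = -69
A_5→A_1: (3)(-13) − (3)(-7) = -18
Σ = -190
Area = |Σ|/2 = 95.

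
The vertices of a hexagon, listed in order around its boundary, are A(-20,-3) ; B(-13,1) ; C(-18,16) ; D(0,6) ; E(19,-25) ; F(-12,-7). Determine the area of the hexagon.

Σ = (-59) + (-190) + (-108) + (-114) + (-433) + (-104) = -1008
Area = |Σ|/2 = 504.

504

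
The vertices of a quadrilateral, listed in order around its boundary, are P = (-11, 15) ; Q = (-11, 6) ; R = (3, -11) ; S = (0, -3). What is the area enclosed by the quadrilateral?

Apply the shoelace formula: 2A = Σ (x_i·y_{i+1} − x_{i+1}·y_i), indices taken mod 4.
Σ = (99) + (103) + (-9) + (-33) = 160
Area = |Σ|/2 = 80.

80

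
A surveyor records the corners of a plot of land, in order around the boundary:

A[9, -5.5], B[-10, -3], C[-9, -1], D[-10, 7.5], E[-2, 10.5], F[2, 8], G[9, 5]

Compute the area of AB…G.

Apply the surveyor's formula: 2A = Σ (x_i·y_{i+1} − x_{i+1}·y_i), indices taken mod 7.
A→B: (9)(-3) − (-10)(-5.5) = -82
B→C: (-10)(-1) − (-9)(-3) = -17
C→D: (-9)(7.5) − (-10)(-1) = -77.5
D→E: (-10)(10.5) − (-2)(7.5) = -90
E→F: (-2)(8) − (2)(10.5) = -37
F→G: (2)(5) − (9)(8) = -62
G→A: (9)(-5.5) − (9)(5) = -94.5
Σ = -460
Area = |Σ|/2 = 230.

230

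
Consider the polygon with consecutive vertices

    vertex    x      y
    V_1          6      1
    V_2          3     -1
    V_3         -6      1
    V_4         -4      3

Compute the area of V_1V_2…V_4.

24

Apply the shoelace formula: 2A = Σ (x_i·y_{i+1} − x_{i+1}·y_i), indices taken mod 4.
V_1→V_2: (6)(-1) − (3)(1) = -9
V_2→V_3: (3)(1) − (-6)(-1) = -3
V_3→V_4: (-6)(3) − (-4)(1) = -14
V_4→V_1: (-4)(1) − (6)(3) = -22
Σ = -48
Area = |Σ|/2 = 24.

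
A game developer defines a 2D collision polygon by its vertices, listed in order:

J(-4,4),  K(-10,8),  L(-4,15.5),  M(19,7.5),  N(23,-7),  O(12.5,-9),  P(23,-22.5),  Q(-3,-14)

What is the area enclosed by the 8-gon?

Apply Gauss's area formula: 2A = Σ (x_i·y_{i+1} − x_{i+1}·y_i), indices taken mod 8.
Σ = (8) + (-123) + (-324.5) + (-305.5) + (-119.5) + (-74.25) + (-389.5) + (-68) = -1396.25
Area = |Σ|/2 = 698.125.

698.125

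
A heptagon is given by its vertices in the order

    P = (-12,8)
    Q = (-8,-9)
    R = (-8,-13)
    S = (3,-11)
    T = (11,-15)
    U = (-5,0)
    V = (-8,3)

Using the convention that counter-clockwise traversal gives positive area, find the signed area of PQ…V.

P→Q: (-12)(-9) − (-8)(8) = 172
Q→R: (-8)(-13) − (-8)(-9) = 32
R→S: (-8)(-11) − (3)(-13) = 127
S→T: (3)(-15) − (11)(-11) = 76
T→U: (11)(0) − (-5)(-15) = -75
U→V: (-5)(3) − (-8)(0) = -15
V→P: (-8)(8) − (-12)(3) = -28
Σ = 289
Signed area = Σ/2 = 144.5 (positive ⇒ counter-clockwise traversal).

144.5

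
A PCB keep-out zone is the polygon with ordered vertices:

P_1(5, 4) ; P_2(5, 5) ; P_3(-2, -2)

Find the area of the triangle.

3.5

Cross-terms: 5, 0, 2  ⇒  Σ = 7
Area = |Σ|/2 = 3.5.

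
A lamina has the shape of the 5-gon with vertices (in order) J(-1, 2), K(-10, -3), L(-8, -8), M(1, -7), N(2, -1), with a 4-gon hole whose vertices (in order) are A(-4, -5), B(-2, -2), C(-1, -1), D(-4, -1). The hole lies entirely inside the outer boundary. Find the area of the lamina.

74

Outer boundary:
Apply the shoelace (surveyor's) formula: 2A = Σ (x_i·y_{i+1} − x_{i+1}·y_i), indices taken mod 5.
Cross-terms: 23, 56, 64, 13, 3  ⇒  Σ = 159
Area = |Σ|/2 = 79.5.
Hole:
Σ = (-2) + (0) + (-3) + (16) = 11
Area = |Σ|/2 = 5.5.
Net area = 79.5 − 5.5 = 74.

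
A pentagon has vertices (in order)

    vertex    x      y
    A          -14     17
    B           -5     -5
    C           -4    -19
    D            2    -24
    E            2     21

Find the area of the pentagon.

Apply the surveyor's formula: 2A = Σ (x_i·y_{i+1} − x_{i+1}·y_i), indices taken mod 5.
Cross-terms: 155, 75, 134, 90, 328  ⇒  Σ = 782
Area = |Σ|/2 = 391.

391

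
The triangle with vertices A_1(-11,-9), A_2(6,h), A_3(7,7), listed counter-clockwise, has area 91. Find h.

-4

The doubled signed area Σ (x_i y_{i+1} − x_{i+1} y_i) is linear in h.
With h=0 it equals 110; the coefficient of h is -18 (from the two edges through A_2).
So -18·h + 110 = 2·91 = 182 ⇒ h = -4.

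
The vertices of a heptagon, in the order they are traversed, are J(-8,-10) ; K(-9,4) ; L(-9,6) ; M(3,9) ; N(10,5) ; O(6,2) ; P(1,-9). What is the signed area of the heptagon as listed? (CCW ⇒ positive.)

-231

Apply the shoelace (surveyor's) formula: 2A = Σ (x_i·y_{i+1} − x_{i+1}·y_i), indices taken mod 7.
Σ = (-122) + (-18) + (-99) + (-75) + (-10) + (-56) + (-82) = -462
Signed area = Σ/2 = -231 (negative ⇒ clockwise traversal).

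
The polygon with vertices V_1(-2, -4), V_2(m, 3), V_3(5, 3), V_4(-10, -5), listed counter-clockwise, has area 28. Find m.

The doubled signed area Σ (x_i y_{i+1} − x_{i+1} y_i) is linear in m.
With m=0 it equals 14; the coefficient of m is 7 (from the two edges through V_2).
So 7·m + 14 = 2·28 = 56 ⇒ m = 6.

6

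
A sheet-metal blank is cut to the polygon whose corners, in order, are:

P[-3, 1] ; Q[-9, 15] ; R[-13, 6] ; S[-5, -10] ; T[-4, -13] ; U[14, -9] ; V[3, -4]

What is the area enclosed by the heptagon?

235

Apply the shoelace (surveyor's) formula: 2A = Σ (x_i·y_{i+1} − x_{i+1}·y_i), indices taken mod 7.
P→Q: (-3)(15) − (-9)(1) = -36
Q→R: (-9)(6) − (-13)(15) = 141
R→S: (-13)(-10) − (-5)(6) = 160
S→T: (-5)(-13) − (-4)(-10) = 25
T→U: (-4)(-9) − (14)(-13) = 218
U→V: (14)(-4) − (3)(-9) = -29
V→P: (3)(1) − (-3)(-4) = -9
Σ = 470
Area = |Σ|/2 = 235.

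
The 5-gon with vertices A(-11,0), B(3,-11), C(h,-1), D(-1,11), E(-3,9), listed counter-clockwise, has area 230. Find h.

Write out the shoelace sum; only the two edges meeting at C involve h:
2·Area = [(3·(-1) − h·(-11)) + (h·11 − (-1)·(-1))] + 244
       = 22·h + 240 = 460
⇒ h = 10.

10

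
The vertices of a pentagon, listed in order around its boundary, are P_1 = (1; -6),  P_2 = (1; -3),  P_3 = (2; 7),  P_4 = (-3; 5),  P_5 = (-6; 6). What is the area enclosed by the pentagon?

44.5

Cross-terms: 3, 13, 31, 12, 30  ⇒  Σ = 89
Area = |Σ|/2 = 44.5.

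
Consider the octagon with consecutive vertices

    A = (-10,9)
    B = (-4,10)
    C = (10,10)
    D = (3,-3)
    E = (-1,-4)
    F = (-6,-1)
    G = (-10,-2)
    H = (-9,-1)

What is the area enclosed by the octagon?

Apply Gauss's area formula: 2A = Σ (x_i·y_{i+1} − x_{i+1}·y_i), indices taken mod 8.
Cross-terms: -64, -140, -60, -15, -23, 2, -8, -91  ⇒  Σ = -399
Area = |Σ|/2 = 199.5.

199.5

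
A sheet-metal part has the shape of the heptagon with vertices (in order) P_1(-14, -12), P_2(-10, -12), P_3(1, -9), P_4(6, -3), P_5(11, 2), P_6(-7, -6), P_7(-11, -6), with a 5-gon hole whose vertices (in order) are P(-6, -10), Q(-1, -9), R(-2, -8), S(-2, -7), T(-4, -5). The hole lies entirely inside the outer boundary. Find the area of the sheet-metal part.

Outer boundary:
Σ = (48) + (102) + (51) + (45) + (-52) + (-24) + (48) = 218
Area = |Σ|/2 = 109.
Hole:
Cross-terms: 44, -10, -2, -18, 10  ⇒  Σ = 24
Area = |Σ|/2 = 12.
Net area = 109 − 12 = 97.

97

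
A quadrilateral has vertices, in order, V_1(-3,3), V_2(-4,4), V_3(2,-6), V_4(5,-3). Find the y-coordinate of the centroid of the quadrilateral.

-124/69

Apply the shoelace (surveyor's) formula. First the cross-terms c_i = x_i·y_{i+1} − x_{i+1}·y_i:
  0, 16, 24, 6  ⇒  2A = 46, A = 23.
Then Σ (y_i + y_{i+1})·c_i = -248, so ȳ = -248 / (6·23) = -124/69.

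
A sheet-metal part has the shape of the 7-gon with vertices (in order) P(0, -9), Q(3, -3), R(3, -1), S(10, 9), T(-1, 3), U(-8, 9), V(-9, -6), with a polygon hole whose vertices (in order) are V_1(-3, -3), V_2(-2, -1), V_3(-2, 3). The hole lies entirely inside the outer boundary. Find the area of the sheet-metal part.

Outer boundary:
Apply the surveyor's formula: 2A = Σ (x_i·y_{i+1} − x_{i+1}·y_i), indices taken mod 7.
Σ = (27) + (6) + (37) + (39) + (15) + (129) + (81) = 334
Area = |Σ|/2 = 167.
Hole:
Apply the shoelace formula: 2A = Σ (x_i·y_{i+1} − x_{i+1}·y_i), indices taken mod 3.
Σ = (-3) + (-8) + (15) = 4
Area = |Σ|/2 = 2.
Net area = 167 − 2 = 165.

165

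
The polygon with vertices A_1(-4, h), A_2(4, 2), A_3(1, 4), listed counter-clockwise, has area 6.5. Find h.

3

Write out the shoelace sum; only the two edges meeting at A_1 involve h:
2·Area = [(1·h − (-4)·4) + ((-4)·2 − 4·h)] + 14
       = -3·h + 22 = 13
⇒ h = 3.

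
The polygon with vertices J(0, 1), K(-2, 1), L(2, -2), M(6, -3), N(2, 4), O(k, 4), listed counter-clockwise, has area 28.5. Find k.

-3

Write out the shoelace sum; only the two edges meeting at O involve k:
2·Area = [(2·4 − k·4) + (k·1 − 0·4)] + 40
       = -3·k + 48 = 57
⇒ k = -3.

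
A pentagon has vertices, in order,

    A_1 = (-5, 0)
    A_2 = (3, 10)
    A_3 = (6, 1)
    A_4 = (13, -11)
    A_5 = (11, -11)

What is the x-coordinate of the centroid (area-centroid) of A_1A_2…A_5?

Apply the shoelace formula. First the cross-terms c_i = x_i·y_{i+1} − x_{i+1}·y_i:
  -50, -57, -79, -22, -55  ⇒  2A = -263, A = -131.5.
Then Σ (x_i + x_{i+1})·c_i = -2772, so x̄ = -2772 / (6·(-131.5)) = 924/263.

924/263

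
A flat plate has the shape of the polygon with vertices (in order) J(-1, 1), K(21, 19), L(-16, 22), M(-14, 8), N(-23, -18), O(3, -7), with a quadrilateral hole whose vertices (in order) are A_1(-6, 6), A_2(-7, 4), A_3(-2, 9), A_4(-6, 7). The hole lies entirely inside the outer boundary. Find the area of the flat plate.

Outer boundary:
Σ = (-40) + (766) + (180) + (436) + (215) + (-4) = 1553
Area = |Σ|/2 = 776.5.
Hole:
Apply Gauss's area formula: 2A = Σ (x_i·y_{i+1} − x_{i+1}·y_i), indices taken mod 4.
Cross-terms: 18, -55, 40, 6  ⇒  Σ = 9
Area = |Σ|/2 = 4.5.
Net area = 776.5 − 4.5 = 772.

772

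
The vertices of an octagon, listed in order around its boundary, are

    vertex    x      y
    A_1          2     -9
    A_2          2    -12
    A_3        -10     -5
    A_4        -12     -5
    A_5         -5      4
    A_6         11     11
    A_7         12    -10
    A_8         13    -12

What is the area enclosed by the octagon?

333.5

Apply the shoelace (surveyor's) formula: 2A = Σ (x_i·y_{i+1} − x_{i+1}·y_i), indices taken mod 8.
Cross-terms: -6, -130, -10, -73, -99, -242, -14, -93  ⇒  Σ = -667
Area = |Σ|/2 = 333.5.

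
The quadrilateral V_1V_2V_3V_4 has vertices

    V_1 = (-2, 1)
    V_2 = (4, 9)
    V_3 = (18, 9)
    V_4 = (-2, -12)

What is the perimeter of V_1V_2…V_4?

66

|V_1V_2| = √((6)² + (8)²) = √100 = 10
|V_2V_3| = √((14)² + (0)²) = √196 = 14
|V_3V_4| = √((-20)² + (-21)²) = √841 = 29
|V_4V_1| = √((0)² + (13)²) = √169 = 13
Perimeter = 10 + 14 + 29 + 13 = 66.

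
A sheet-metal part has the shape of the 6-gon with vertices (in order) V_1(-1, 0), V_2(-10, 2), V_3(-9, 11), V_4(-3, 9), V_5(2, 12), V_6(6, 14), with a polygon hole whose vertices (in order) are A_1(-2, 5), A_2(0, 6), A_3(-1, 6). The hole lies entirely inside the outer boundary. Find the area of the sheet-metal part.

Outer boundary:
Σ = (-2) + (-92) + (-48) + (-54) + (-44) + (14) = -226
Area = |Σ|/2 = 113.
Hole:
Apply the shoelace formula: 2A = Σ (x_i·y_{i+1} − x_{i+1}·y_i), indices taken mod 3.
Σ = (-12) + (6) + (7) = 1
Area = |Σ|/2 = 0.5.
Net area = 113 − 0.5 = 112.5.

112.5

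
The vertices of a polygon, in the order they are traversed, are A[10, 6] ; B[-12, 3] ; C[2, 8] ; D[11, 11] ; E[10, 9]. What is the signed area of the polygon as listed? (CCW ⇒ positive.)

-53.5

Σ = (102) + (-102) + (-66) + (-11) + (-30) = -107
Signed area = Σ/2 = -53.5 (negative ⇒ clockwise traversal).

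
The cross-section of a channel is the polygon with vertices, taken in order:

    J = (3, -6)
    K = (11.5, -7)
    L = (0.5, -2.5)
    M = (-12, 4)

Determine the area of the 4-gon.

27.375

J→K: (3)(-7) − (11.5)(-6) = 48
K→L: (11.5)(-2.5) − (0.5)(-7) = -25.25
L→M: (0.5)(4) − (-12)(-2.5) = -28
M→J: (-12)(-6) − (3)(4) = 60
Σ = 54.75
Area = |Σ|/2 = 27.375.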